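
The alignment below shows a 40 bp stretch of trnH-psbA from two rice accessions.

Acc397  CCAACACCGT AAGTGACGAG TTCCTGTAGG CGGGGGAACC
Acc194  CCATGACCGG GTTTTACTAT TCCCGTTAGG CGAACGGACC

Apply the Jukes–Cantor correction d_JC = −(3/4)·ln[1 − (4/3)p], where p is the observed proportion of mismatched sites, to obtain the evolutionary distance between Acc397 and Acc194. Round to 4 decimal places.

0.5716

Differing sites — 4:A/T; 5:C/G; 10:T/G; 11:A/G; 12:A/T; 13:G/T; 15:G/T; 18:G/T; 20:G/T; 22:T/C; 25:T/G; 26:G/T; 33:G/A; 34:G/A; 35:G/C; 37:A/G.
p = 16/40 = 0.400000.
d = −0.75 · ln(1 − (4/3)·0.400000) = −0.75 · ln(0.466667) = −0.75 · (-0.762139) = 0.5716.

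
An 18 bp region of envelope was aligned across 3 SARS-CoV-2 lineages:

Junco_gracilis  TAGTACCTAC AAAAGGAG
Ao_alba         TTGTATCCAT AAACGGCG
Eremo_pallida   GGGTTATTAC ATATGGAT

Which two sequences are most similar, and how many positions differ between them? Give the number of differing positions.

6

Pairwise Hamming distances:
  Junco_gracilis vs Ao_alba: 6
  Junco_gracilis vs Eremo_pallida: 8
  Ao_alba vs Eremo_pallida: 11
The smallest is 6, between Junco_gracilis and Ao_alba.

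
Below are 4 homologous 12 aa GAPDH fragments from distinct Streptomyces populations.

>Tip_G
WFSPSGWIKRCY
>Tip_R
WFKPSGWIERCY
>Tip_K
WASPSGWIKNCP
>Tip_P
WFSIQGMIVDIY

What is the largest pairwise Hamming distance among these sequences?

Pairwise Hamming distances:
  Tip_G vs Tip_R: 2
  Tip_G vs Tip_K: 3
  Tip_G vs Tip_P: 6
  Tip_R vs Tip_K: 5
  Tip_R vs Tip_P: 7
  Tip_K vs Tip_P: 8
The largest is 8, between Tip_K and Tip_P.

8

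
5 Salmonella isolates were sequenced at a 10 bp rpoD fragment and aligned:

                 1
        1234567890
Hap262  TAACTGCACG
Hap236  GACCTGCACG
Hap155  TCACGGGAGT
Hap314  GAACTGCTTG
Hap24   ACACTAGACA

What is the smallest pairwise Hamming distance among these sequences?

2

Pairwise Hamming distances:
  Hap262 vs Hap236: 2
  Hap262 vs Hap155: 5
  Hap262 vs Hap314: 3
  Hap262 vs Hap24: 5
  Hap236 vs Hap155: 7
  Hap236 vs Hap314: 3
  Hap236 vs Hap24: 6
  Hap155 vs Hap314: 7
  Hap155 vs Hap24: 5
  Hap314 vs Hap24: 7
The smallest is 2, between Hap262 and Hap236.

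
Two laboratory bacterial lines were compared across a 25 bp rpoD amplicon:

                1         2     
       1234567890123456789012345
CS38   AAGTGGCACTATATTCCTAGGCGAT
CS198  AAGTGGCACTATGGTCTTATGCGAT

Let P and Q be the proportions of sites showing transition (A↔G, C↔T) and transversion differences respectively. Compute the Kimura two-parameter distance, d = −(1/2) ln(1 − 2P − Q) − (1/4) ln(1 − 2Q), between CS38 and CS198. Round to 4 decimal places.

0.1808

Mismatches occur at site 13 (A→G, transition), site 14 (T→G, transversion), site 17 (C→T, transition), site 20 (G→T, transversion).
Of the 4 differences, 2 transitions and 2 transversions over 25 sites: P = 2/25 = 0.080000, Q = 2/25 = 0.080000.
d = −0.5·ln(0.760000) − 0.25·ln(0.840000) = −0.5·(-0.274437) − 0.25·(-0.174353) = 0.1808.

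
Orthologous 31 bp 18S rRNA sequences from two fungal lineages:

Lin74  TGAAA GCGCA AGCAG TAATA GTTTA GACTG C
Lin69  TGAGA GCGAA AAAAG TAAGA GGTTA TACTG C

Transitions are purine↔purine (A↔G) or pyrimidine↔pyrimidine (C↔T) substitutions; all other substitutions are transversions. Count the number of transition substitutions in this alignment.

The sequences differ at positions 4 (A/G, transition), 9 (C/A, transversion), 12 (G/A, transition), 13 (C/A, transversion), 19 (T/G, transversion), 22 (T/G, transversion), 26 (G/T, transversion).
Of the 7 differences, 2 transitions and 5 transversions, so the answer is 2.

2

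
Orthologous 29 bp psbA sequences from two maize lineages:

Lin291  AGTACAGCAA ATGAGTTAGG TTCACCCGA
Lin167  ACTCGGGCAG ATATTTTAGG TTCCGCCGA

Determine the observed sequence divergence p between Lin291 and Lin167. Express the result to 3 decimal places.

Mismatches occur at site 2 (G→C), site 4 (A→C), site 5 (C→G), site 6 (A→G), site 10 (A→G), site 13 (G→A), site 14 (A→T), site 15 (G→T), site 24 (A→C), site 25 (C→G).
There are 10 differences over 29 sites, so p = 10/29 = 0.345.

0.345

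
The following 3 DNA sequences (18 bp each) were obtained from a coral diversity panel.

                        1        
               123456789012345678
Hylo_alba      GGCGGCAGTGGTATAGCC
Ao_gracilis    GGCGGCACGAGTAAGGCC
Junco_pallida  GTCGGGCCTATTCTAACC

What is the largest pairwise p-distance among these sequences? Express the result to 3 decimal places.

Pairwise Hamming distances:
  Hylo_alba vs Ao_gracilis: 5
  Hylo_alba vs Junco_pallida: 8
  Ao_gracilis vs Junco_pallida: 9
The largest is 9 mismatches, between Ao_gracilis and Junco_pallida; p = 9/18 = 0.500.

0.500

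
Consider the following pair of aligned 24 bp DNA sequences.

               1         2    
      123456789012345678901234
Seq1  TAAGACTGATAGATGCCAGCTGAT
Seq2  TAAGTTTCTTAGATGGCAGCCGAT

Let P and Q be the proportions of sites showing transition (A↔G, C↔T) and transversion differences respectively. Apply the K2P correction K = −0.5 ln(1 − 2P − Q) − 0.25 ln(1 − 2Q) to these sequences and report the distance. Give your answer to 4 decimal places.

Mismatches occur at site 5 (A→T, transversion), site 6 (C→T, transition), site 8 (G→C, transversion), site 9 (A→T, transversion), site 16 (C→G, transversion), site 21 (T→C, transition).
Of the 6 differences, 2 transitions and 4 transversions over 24 sites: P = 2/24 = 0.083333, Q = 4/24 = 0.166667.
d = −0.5·ln(0.666667) − 0.25·ln(0.666666) = −0.5·(-0.405465) − 0.25·(-0.405466) = 0.3041.

0.3041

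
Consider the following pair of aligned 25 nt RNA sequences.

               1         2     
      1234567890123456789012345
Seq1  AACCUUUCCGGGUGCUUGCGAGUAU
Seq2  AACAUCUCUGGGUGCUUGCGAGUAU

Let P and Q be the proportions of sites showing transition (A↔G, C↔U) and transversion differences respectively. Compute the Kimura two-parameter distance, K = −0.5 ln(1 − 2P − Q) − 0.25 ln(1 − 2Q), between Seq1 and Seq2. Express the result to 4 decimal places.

Differing sites — 4:C/A (Tv); 6:U/C (Ti); 9:C/U (Ti).
Of the 3 differences, 2 transitions and 1 transversion over 25 sites: P = 2/25 = 0.080000, Q = 1/25 = 0.040000.
d = −0.5·ln(0.800000) − 0.25·ln(0.920000) = −0.5·(-0.223144) − 0.25·(-0.083382) = 0.1324.

0.1324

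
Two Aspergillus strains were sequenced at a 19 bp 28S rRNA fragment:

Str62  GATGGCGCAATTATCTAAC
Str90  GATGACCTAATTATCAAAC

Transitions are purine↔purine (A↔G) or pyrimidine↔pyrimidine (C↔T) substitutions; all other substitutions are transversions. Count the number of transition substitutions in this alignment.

Differing sites — 5:G/A (Ti); 7:G/C (Tv); 8:C/T (Ti); 16:T/A (Tv).
Of the 4 differences, 2 transitions and 2 transversions, so the answer is 2.

2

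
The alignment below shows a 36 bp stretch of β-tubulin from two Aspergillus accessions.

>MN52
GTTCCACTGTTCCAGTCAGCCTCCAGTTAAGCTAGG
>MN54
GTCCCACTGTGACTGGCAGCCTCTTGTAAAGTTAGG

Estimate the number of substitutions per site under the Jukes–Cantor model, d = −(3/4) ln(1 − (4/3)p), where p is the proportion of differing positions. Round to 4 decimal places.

Differing sites — 3:T/C; 11:T/G; 12:C/A; 14:A/T; 16:T/G; 24:C/T; 25:A/T; 28:T/A; 32:C/T.
p = 9/36 = 0.250000.
d = −0.75 · ln(1 − (4/3)·0.250000) = −0.75 · ln(0.666667) = −0.75 · (-0.405465) = 0.3041.

0.3041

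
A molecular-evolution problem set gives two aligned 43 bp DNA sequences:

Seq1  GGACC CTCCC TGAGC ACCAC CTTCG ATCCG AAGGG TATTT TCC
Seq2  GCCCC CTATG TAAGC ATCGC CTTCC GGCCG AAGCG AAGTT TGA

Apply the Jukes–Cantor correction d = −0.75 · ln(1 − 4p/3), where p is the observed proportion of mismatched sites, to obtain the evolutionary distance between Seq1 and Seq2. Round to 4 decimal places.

The sequences differ at positions 2 (G/C), 3 (A/C), 8 (C/A), 9 (C/T), 10 (C/G), 12 (G/A), 17 (C/T), 19 (A/G), 25 (G/C), 26 (A/G), 27 (T/G), 34 (G/C), 36 (T/A), 38 (T/G), 42 (C/G), 43 (C/A).
p = 16/43 = 0.372093.
d = −0.75 · ln(1 − (4/3)·0.372093) = −0.75 · ln(0.503876) = −0.75 · (-0.685425) = 0.5141.

0.5141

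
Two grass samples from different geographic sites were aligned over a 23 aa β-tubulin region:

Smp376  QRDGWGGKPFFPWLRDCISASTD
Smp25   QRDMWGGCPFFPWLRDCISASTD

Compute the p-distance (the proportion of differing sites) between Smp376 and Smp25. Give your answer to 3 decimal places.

The sequences differ at positions 4 (G/M), 8 (K/C).
There are 2 differences over 23 sites, so p = 2/23 = 0.087.

0.087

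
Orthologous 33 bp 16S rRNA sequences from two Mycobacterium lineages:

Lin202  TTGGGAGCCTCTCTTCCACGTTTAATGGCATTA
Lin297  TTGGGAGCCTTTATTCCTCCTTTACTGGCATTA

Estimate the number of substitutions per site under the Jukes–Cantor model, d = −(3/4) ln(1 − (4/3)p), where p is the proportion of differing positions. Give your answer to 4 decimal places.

Differing sites — 11:C/T; 13:C/A; 18:A/T; 20:G/C; 25:A/C.
p = 5/33 = 0.151515.
d = −0.75 · ln(1 − (4/3)·0.151515) = −0.75 · ln(0.797980) = −0.75 · (-0.225672) = 0.1693.

0.1693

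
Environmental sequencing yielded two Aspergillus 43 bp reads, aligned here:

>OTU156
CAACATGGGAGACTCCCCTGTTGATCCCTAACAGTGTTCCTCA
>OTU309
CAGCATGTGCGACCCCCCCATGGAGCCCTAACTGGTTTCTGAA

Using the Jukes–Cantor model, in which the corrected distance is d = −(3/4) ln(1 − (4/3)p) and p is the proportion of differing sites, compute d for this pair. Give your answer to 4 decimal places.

0.4270

The sequences differ at positions 3 (A/G), 8 (G/T), 10 (A/C), 14 (T/C), 19 (T/C), 20 (G/A), 22 (T/G), 25 (T/G), 33 (A/T), 35 (T/G), 36 (G/T), 40 (C/T), 41 (T/G), 42 (C/A).
p = 14/43 = 0.325581.
d = −0.75 · ln(1 − (4/3)·0.325581) = −0.75 · ln(0.565892) = −0.75 · (-0.569352) = 0.4270.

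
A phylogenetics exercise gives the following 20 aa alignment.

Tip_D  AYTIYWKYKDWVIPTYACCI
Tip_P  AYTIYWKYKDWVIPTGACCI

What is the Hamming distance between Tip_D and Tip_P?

Differing sites — 16:Y/G.
That gives 1 mismatch out of 20 aligned sites, so the Hamming distance is 1.

1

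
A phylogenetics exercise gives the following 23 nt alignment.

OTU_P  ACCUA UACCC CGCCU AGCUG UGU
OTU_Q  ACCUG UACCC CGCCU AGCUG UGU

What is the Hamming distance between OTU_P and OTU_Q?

1

Differing sites — 5:A/G.
That gives 1 mismatch out of 23 aligned sites, so the Hamming distance is 1.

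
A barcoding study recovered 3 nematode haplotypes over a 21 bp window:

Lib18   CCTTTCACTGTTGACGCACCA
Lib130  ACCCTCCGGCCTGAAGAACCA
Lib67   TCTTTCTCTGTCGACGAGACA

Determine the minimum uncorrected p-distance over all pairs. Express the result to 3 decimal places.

0.286

Pairwise Hamming distances:
  Lib18 vs Lib130: 10
  Lib18 vs Lib67: 6
  Lib130 vs Lib67: 12
The smallest is 6 mismatches, between Lib18 and Lib67; p = 6/21 = 0.286.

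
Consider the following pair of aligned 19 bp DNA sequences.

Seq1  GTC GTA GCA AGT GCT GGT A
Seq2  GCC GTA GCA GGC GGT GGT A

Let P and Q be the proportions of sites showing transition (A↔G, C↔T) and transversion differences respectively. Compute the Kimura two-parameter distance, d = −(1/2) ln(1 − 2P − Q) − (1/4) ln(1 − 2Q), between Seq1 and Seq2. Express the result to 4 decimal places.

The sequences differ at positions 2 (T/C, transition), 10 (A/G, transition), 12 (T/C, transition), 14 (C/G, transversion).
Of the 4 differences, 3 transitions and 1 transversion over 19 sites: P = 3/19 = 0.157895, Q = 1/19 = 0.052632.
d = −0.5·ln(0.631578) − 0.25·ln(0.894736) = −0.5·(-0.459534) − 0.25·(-0.111227) = 0.2576.

0.2576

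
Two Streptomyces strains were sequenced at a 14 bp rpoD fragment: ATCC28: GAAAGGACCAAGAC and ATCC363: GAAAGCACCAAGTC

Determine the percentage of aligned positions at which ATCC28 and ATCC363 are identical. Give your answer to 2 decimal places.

85.71%

The sequences differ at positions 6 (G/C), 13 (A/T).
12 of the 14 sites match, so the percent identity is 12/14 × 100 = 85.71%.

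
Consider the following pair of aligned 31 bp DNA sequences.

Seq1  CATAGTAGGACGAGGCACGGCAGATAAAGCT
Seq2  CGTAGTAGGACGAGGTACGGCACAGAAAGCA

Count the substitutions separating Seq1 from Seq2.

5

Differing sites — 2:A/G; 16:C/T; 23:G/C; 25:T/G; 31:T/A.
That gives 5 mismatches out of 31 aligned sites, so the Hamming distance is 5.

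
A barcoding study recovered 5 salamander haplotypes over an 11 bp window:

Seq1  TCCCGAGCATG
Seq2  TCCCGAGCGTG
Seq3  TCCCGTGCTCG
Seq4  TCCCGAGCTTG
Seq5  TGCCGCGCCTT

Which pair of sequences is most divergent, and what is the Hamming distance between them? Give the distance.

5

Pairwise Hamming distances:
  Seq1 vs Seq2: 1
  Seq1 vs Seq3: 3
  Seq1 vs Seq4: 1
  Seq1 vs Seq5: 4
  Seq2 vs Seq3: 3
  Seq2 vs Seq4: 1
  Seq2 vs Seq5: 4
  Seq3 vs Seq4: 2
  Seq3 vs Seq5: 5
  Seq4 vs Seq5: 4
The largest is 5, between Seq3 and Seq5.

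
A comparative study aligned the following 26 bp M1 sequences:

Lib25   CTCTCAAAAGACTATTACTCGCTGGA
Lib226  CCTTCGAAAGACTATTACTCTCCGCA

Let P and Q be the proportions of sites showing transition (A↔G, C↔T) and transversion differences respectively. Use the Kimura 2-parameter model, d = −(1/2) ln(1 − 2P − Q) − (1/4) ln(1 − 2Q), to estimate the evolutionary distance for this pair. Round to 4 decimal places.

Mismatches occur at site 2 (T↔C, transition), site 3 (C↔T, transition), site 6 (A↔G, transition), site 21 (G↔T, transversion), site 23 (T↔C, transition), site 25 (G↔C, transversion).
Of the 6 differences, 4 transitions and 2 transversions over 26 sites: P = 4/26 = 0.153846, Q = 2/26 = 0.076923.
d = −0.5·ln(0.615385) − 0.25·ln(0.846154) = −0.5·(-0.485507) − 0.25·(-0.167054) = 0.2845.

0.2845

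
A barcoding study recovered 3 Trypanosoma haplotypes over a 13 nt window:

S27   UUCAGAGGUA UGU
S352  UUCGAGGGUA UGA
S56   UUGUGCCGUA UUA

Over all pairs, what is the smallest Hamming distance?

Pairwise Hamming distances:
  S27 vs S352: 4
  S27 vs S56: 6
  S352 vs S56: 6
The smallest is 4, between S27 and S352.

4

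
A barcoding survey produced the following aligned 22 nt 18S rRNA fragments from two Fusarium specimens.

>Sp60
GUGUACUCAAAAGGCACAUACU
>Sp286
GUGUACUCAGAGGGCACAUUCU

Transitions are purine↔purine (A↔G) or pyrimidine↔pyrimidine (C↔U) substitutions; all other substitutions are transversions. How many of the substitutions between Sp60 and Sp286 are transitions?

The sequences differ at positions 10 (A/G, transition), 12 (A/G, transition), 20 (A/U, transversion).
Of the 3 differences, 2 transitions and 1 transversion, so the answer is 2.

2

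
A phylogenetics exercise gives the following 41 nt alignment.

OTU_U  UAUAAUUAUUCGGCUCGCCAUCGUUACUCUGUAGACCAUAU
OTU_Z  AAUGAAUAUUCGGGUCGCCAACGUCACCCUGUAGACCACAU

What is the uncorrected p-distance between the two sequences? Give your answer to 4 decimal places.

0.1951

The sequences differ at positions 1 (U/A), 4 (A/G), 6 (U/A), 14 (C/G), 21 (U/A), 25 (U/C), 28 (U/C), 39 (U/C).
There are 8 differences over 41 sites, so p = 8/41 = 0.1951.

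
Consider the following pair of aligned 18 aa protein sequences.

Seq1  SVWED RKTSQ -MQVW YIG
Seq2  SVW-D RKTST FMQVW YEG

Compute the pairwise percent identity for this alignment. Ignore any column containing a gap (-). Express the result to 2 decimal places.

Excluding the 2 gap columns leaves 16 comparable sites.
The sequences differ at positions 10 (Q/T), 17 (I/E).
14 of the 16 comparable sites match, so the percent identity is 14/16 × 100 = 87.50%.

87.50%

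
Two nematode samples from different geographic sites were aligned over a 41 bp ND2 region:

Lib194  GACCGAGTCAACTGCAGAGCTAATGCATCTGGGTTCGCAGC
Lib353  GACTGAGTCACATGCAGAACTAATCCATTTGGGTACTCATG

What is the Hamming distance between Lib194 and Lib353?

The sequences differ at positions 4 (C/T), 11 (A/C), 12 (C/A), 19 (G/A), 25 (G/C), 29 (C/T), 35 (T/A), 37 (G/T), 40 (G/T), 41 (C/G).
That gives 10 mismatches out of 41 aligned sites, so the Hamming distance is 10.

10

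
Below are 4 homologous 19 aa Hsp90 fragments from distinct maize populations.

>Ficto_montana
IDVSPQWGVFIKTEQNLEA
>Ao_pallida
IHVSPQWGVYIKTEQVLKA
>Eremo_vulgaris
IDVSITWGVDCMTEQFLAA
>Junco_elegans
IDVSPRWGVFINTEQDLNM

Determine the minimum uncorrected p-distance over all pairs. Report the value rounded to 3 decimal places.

Pairwise Hamming distances:
  Ficto_montana vs Ao_pallida: 4
  Ficto_montana vs Eremo_vulgaris: 7
  Ficto_montana vs Junco_elegans: 5
  Ao_pallida vs Eremo_vulgaris: 8
  Ao_pallida vs Junco_elegans: 7
  Eremo_vulgaris vs Junco_elegans: 8
The smallest is 4 mismatches, between Ficto_montana and Ao_pallida; p = 4/19 = 0.211.

0.211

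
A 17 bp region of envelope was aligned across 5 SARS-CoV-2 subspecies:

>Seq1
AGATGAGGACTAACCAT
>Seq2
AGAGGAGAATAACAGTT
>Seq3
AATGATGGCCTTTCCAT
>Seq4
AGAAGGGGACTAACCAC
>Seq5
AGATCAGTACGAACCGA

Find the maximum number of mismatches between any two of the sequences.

13

Pairwise Hamming distances:
  Seq1 vs Seq2: 8
  Seq1 vs Seq3: 8
  Seq1 vs Seq4: 3
  Seq1 vs Seq5: 5
  Seq2 vs Seq3: 13
  Seq2 vs Seq4: 10
  Seq2 vs Seq5: 10
  Seq3 vs Seq4: 9
  Seq3 vs Seq5: 12
  Seq4 vs Seq5: 7
The largest is 13, between Seq2 and Seq3.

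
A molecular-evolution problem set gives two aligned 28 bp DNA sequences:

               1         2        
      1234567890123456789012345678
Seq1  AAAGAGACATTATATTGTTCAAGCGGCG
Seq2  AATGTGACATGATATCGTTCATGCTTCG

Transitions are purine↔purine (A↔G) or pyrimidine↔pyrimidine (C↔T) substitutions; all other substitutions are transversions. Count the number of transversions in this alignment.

6

The sequences differ at positions 3 (A/T, transversion), 5 (A/T, transversion), 11 (T/G, transversion), 16 (T/C, transition), 22 (A/T, transversion), 25 (G/T, transversion), 26 (G/T, transversion).
Of the 7 differences, 1 transition and 6 transversions, so the answer is 6.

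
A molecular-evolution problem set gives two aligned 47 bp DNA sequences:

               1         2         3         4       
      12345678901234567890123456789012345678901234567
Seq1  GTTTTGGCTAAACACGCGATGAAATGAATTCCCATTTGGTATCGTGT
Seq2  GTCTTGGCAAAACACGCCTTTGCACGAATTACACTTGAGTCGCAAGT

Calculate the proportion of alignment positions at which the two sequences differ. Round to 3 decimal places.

0.362

Differing sites — 3:T/C; 9:T/A; 18:G/C; 19:A/T; 21:G/T; 22:A/G; 23:A/C; 25:T/C; 31:C/A; 33:C/A; 34:A/C; 37:T/G; 38:G/A; 41:A/C; 42:T/G; 44:G/A; 45:T/A.
There are 17 differences over 47 sites, so p = 17/47 = 0.362.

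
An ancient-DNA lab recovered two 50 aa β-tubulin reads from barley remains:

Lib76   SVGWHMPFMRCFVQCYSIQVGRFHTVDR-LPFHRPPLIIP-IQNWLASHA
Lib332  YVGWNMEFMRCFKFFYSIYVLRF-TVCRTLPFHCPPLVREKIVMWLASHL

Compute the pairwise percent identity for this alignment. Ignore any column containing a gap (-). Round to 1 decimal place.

Excluding the 3 gap columns leaves 47 comparable sites.
The sequences differ at positions 1 (S/Y), 5 (H/N), 7 (P/E), 13 (V/K), 14 (Q/F), 15 (C/F), 19 (Q/Y), 21 (G/L), 27 (D/C), 34 (R/C), 38 (I/V), 39 (I/R), 40 (P/E), 43 (Q/V), 44 (N/M), 50 (A/L).
31 of the 47 comparable sites match, so the percent identity is 31/47 × 100 = 66.0%.

66.0%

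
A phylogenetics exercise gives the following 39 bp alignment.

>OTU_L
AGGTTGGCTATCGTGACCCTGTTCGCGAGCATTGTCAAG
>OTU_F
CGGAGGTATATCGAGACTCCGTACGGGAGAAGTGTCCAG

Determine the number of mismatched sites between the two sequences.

13

Differing sites — 1:A/C; 4:T/A; 5:T/G; 7:G/T; 8:C/A; 14:T/A; 18:C/T; 20:T/C; 23:T/A; 26:C/G; 30:C/A; 32:T/G; 37:A/C.
That gives 13 mismatches out of 39 aligned sites, so the Hamming distance is 13.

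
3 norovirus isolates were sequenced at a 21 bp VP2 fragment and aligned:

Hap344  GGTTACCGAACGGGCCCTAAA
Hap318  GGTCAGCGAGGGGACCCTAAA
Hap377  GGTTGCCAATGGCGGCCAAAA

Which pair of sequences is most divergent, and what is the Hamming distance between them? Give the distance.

9

Pairwise Hamming distances:
  Hap344 vs Hap318: 5
  Hap344 vs Hap377: 7
  Hap318 vs Hap377: 9
The largest is 9, between Hap318 and Hap377.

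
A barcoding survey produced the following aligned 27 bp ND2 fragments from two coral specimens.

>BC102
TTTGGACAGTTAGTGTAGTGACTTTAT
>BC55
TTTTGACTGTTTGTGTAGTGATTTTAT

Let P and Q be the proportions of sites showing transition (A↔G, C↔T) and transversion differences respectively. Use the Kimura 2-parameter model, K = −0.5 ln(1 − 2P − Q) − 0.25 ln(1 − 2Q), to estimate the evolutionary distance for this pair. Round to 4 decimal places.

0.1652

The sequences differ at positions 4 (G/T, transversion), 8 (A/T, transversion), 12 (A/T, transversion), 22 (C/T, transition).
Of the 4 differences, 1 transition and 3 transversions over 27 sites: P = 1/27 = 0.037037, Q = 3/27 = 0.111111.
d = −0.5·ln(0.814815) − 0.25·ln(0.777778) = −0.5·(-0.204794) − 0.25·(-0.251314) = 0.1652.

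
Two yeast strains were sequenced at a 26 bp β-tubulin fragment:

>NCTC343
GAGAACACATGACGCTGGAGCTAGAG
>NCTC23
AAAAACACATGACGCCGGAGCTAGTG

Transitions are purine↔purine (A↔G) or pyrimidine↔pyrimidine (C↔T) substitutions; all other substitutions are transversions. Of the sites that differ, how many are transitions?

The sequences differ at positions 1 (G/A, transition), 3 (G/A, transition), 16 (T/C, transition), 25 (A/T, transversion).
Of the 4 differences, 3 transitions and 1 transversion, so the answer is 3.

3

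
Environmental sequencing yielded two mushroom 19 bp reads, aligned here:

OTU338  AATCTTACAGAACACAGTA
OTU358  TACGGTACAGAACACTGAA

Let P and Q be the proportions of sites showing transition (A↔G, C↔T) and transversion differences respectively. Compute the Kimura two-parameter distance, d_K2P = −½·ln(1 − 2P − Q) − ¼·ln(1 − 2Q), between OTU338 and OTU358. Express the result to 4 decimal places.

Mismatches occur at site 1 (A↔T, transversion), site 3 (T↔C, transition), site 4 (C↔G, transversion), site 5 (T↔G, transversion), site 16 (A↔T, transversion), site 18 (T↔A, transversion).
Of the 6 differences, 1 transition and 5 transversions over 19 sites: P = 1/19 = 0.052632, Q = 5/19 = 0.263158.
d = −0.5·ln(0.631578) − 0.25·ln(0.473684) = −0.5·(-0.459534) − 0.25·(-0.747215) = 0.4166.

0.4166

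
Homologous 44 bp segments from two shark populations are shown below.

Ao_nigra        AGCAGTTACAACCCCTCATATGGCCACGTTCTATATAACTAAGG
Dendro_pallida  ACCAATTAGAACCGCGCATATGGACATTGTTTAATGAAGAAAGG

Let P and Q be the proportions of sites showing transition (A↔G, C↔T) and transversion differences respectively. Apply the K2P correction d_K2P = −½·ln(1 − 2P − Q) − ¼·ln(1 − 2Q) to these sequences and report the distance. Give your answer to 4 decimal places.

0.4602

Mismatches occur at site 2 (G→C, transversion), site 5 (G→A, transition), site 9 (C→G, transversion), site 14 (C→G, transversion), site 16 (T→G, transversion), site 24 (C→A, transversion), site 27 (C→T, transition), site 28 (G→T, transversion), site 29 (T→G, transversion), site 31 (C→T, transition), site 34 (T→A, transversion), site 35 (A→T, transversion), site 36 (T→G, transversion), site 39 (C→G, transversion), site 40 (T→A, transversion).
Of the 15 differences, 3 transitions and 12 transversions over 44 sites: P = 3/44 = 0.068182, Q = 12/44 = 0.272727.
d = −0.5·ln(0.590909) − 0.25·ln(0.454546) = −0.5·(-0.526093) − 0.25·(-0.788456) = 0.4602.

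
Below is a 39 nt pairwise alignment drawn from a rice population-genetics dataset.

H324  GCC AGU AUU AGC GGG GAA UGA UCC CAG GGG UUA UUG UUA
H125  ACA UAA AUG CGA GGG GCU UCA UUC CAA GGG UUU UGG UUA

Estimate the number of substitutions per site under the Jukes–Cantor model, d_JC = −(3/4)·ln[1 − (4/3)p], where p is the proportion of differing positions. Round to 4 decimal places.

Mismatches occur at site 1 (G/A), site 3 (C/A), site 4 (A/U), site 5 (G/A), site 6 (U/A), site 9 (U/G), site 10 (A/C), site 12 (C/A), site 17 (A/C), site 18 (A/U), site 20 (G/C), site 23 (C/U), site 27 (G/A), site 33 (A/U), site 35 (U/G).
p = 15/39 = 0.384615.
d = −0.75 · ln(1 − (4/3)·0.384615) = −0.75 · ln(0.487180) = −0.75 · (-0.719122) = 0.5393.

0.5393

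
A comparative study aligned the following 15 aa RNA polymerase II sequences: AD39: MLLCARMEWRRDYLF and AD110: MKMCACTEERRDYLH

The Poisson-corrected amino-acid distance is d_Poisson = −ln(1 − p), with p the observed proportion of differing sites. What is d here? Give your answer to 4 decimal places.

0.5108

Mismatches occur at site 2 (L→K), site 3 (L→M), site 6 (R→C), site 7 (M→T), site 9 (W→E), site 15 (F→H).
p = 6/15 = 0.400000.
d = −ln(1 − 0.400000) = −ln(0.600000) = 0.5108.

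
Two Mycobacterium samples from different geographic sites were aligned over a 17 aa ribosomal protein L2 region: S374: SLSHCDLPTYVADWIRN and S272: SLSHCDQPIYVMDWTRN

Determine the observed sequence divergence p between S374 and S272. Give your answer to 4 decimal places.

0.2353

Mismatches occur at site 7 (L↔Q), site 9 (T↔I), site 12 (A↔M), site 15 (I↔T).
There are 4 differences over 17 sites, so p = 4/17 = 0.2353.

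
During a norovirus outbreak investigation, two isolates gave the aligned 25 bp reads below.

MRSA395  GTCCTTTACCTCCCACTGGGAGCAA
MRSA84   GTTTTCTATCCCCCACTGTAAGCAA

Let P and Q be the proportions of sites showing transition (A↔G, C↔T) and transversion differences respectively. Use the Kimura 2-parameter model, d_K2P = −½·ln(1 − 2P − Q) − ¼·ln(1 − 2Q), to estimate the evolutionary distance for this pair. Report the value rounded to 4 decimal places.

The sequences differ at positions 3 (C/T, transition), 4 (C/T, transition), 6 (T/C, transition), 9 (C/T, transition), 11 (T/C, transition), 19 (G/T, transversion), 20 (G/A, transition).
Of the 7 differences, 6 transitions and 1 transversion over 25 sites: P = 6/25 = 0.240000, Q = 1/25 = 0.040000.
d = −0.5·ln(0.480000) − 0.25·ln(0.920000) = −0.5·(-0.733969) − 0.25·(-0.083382) = 0.3878.

0.3878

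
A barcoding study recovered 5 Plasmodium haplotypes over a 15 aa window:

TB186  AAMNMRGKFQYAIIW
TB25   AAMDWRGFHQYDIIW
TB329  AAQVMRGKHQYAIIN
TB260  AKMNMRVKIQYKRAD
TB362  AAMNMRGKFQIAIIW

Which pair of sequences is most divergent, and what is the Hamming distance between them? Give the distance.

10

Pairwise Hamming distances:
  TB186 vs TB25: 5
  TB186 vs TB329: 4
  TB186 vs TB260: 7
  TB186 vs TB362: 1
  TB25 vs TB329: 6
  TB25 vs TB260: 10
  TB25 vs TB362: 6
  TB329 vs TB260: 9
  TB329 vs TB362: 5
  TB260 vs TB362: 8
The largest is 10, between TB25 and TB260.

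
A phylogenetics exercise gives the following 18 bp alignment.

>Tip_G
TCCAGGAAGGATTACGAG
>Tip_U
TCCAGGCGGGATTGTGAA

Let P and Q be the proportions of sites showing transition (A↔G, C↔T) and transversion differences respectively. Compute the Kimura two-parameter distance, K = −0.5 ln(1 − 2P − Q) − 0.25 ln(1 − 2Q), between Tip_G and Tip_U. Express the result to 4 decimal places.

Differing sites — 7:A/C (Tv); 8:A/G (Ti); 14:A/G (Ti); 15:C/T (Ti); 18:G/A (Ti).
Of the 5 differences, 4 transitions and 1 transversion over 18 sites: P = 4/18 = 0.222222, Q = 1/18 = 0.055556.
d = −0.5·ln(0.500000) − 0.25·ln(0.888888) = −0.5·(-0.693147) − 0.25·(-0.117784) = 0.3760.

0.3760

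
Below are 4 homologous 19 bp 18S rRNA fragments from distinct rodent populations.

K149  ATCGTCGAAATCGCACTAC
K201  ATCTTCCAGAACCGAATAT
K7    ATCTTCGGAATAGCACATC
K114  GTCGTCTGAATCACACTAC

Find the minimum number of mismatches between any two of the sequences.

4

Pairwise Hamming distances:
  K149 vs K201: 8
  K149 vs K7: 5
  K149 vs K114: 4
  K201 vs K7: 11
  K201 vs K114: 10
  K7 vs K114: 7
The smallest is 4, between K149 and K114.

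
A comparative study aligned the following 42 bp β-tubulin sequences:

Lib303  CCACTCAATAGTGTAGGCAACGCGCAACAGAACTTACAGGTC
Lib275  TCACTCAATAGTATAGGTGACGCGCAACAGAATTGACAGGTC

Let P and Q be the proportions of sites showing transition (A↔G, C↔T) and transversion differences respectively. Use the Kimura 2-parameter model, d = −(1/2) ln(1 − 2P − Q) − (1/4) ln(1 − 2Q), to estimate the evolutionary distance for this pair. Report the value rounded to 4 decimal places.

0.1640

Mismatches occur at site 1 (C→T, transition), site 13 (G→A, transition), site 18 (C→T, transition), site 19 (A→G, transition), site 33 (C→T, transition), site 35 (T→G, transversion).
Of the 6 differences, 5 transitions and 1 transversion over 42 sites: P = 5/42 = 0.119048, Q = 1/42 = 0.023810.
d = −0.5·ln(0.738094) − 0.25·ln(0.952380) = −0.5·(-0.303684) − 0.25·(-0.048791) = 0.1640.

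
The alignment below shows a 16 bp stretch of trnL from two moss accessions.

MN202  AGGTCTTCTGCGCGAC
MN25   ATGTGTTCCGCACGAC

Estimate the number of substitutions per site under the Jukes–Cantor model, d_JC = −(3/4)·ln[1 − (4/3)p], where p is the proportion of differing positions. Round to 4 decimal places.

0.3041

Differing sites — 2:G/T; 5:C/G; 9:T/C; 12:G/A.
p = 4/16 = 0.250000.
d = −0.75 · ln(1 − (4/3)·0.250000) = −0.75 · ln(0.666667) = −0.75 · (-0.405465) = 0.3041.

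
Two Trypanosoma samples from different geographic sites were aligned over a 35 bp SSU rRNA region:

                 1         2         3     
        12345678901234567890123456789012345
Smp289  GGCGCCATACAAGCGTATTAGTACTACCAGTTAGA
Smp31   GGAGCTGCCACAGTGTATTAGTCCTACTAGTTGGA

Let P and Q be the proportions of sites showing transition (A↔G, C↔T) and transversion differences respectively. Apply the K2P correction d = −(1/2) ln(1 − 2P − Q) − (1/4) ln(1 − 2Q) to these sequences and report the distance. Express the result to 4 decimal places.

Differing sites — 3:C/A (Tv); 6:C/T (Ti); 7:A/G (Ti); 8:T/C (Ti); 9:A/C (Tv); 10:C/A (Tv); 11:A/C (Tv); 14:C/T (Ti); 23:A/C (Tv); 28:C/T (Ti); 33:A/G (Ti).
Of the 11 differences, 6 transitions and 5 transversions over 35 sites: P = 6/35 = 0.171429, Q = 5/35 = 0.142857.
d = −0.5·ln(0.514285) − 0.25·ln(0.714286) = −0.5·(-0.664978) − 0.25·(-0.336472) = 0.4166.

0.4166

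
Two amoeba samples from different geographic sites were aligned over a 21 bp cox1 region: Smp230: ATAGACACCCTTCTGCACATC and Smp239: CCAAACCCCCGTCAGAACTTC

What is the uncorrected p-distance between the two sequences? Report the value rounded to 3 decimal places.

Mismatches occur at site 1 (A/C), site 2 (T/C), site 4 (G/A), site 7 (A/C), site 11 (T/G), site 14 (T/A), site 16 (C/A), site 19 (A/T).
There are 8 differences over 21 sites, so p = 8/21 = 0.381.

0.381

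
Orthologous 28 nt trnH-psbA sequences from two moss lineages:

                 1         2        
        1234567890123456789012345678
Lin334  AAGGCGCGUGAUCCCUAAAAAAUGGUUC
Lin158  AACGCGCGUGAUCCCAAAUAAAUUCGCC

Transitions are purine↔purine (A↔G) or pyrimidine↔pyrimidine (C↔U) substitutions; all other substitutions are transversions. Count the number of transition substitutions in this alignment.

1

The sequences differ at positions 3 (G/C, transversion), 16 (U/A, transversion), 19 (A/U, transversion), 24 (G/U, transversion), 25 (G/C, transversion), 26 (U/G, transversion), 27 (U/C, transition).
Of the 7 differences, 1 transition and 6 transversions, so the answer is 1.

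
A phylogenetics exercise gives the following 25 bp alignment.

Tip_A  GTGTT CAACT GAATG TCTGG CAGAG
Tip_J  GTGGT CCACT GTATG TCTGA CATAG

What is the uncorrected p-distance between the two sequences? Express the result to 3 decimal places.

The sequences differ at positions 4 (T/G), 7 (A/C), 12 (A/T), 20 (G/A), 23 (G/T).
There are 5 differences over 25 sites, so p = 5/25 = 0.200.

0.200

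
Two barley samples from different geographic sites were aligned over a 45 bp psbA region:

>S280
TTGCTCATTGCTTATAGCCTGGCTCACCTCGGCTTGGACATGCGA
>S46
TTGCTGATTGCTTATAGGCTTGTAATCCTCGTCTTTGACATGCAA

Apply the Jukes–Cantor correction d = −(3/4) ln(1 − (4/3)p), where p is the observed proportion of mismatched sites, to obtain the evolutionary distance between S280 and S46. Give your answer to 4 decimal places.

Differing sites — 6:C/G; 18:C/G; 21:G/T; 23:C/T; 24:T/A; 25:C/A; 26:A/T; 32:G/T; 36:G/T; 44:G/A.
p = 10/45 = 0.222222.
d = −0.75 · ln(1 − (4/3)·0.222222) = −0.75 · ln(0.703704) = −0.75 · (-0.351397) = 0.2635.

0.2635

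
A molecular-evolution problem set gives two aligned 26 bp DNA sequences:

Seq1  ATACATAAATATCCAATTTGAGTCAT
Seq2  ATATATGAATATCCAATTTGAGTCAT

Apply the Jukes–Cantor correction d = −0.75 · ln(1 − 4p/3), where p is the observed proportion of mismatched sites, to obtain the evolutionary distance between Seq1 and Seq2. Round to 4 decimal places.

The sequences differ at positions 4 (C/T), 7 (A/G).
p = 2/26 = 0.076923.
d = −0.75 · ln(1 − (4/3)·0.076923) = −0.75 · ln(0.897436) = −0.75 · (-0.108213) = 0.0812.

0.0812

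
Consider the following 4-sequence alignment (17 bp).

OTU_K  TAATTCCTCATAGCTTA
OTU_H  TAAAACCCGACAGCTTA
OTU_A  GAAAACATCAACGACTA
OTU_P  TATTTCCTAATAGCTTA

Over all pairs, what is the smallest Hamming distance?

Pairwise Hamming distances:
  OTU_K vs OTU_H: 5
  OTU_K vs OTU_A: 8
  OTU_K vs OTU_P: 2
  OTU_H vs OTU_A: 8
  OTU_H vs OTU_P: 6
  OTU_A vs OTU_P: 10
The smallest is 2, between OTU_K and OTU_P.

2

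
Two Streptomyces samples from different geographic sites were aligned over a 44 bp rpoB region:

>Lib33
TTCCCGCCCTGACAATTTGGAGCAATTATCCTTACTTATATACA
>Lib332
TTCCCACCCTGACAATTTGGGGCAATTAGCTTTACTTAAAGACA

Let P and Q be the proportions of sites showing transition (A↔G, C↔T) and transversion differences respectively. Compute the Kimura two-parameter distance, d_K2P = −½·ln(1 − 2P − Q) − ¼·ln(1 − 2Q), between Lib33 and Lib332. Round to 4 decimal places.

0.1511

Mismatches occur at site 6 (G→A, transition), site 21 (A→G, transition), site 29 (T→G, transversion), site 31 (C→T, transition), site 39 (T→A, transversion), site 41 (T→G, transversion).
Of the 6 differences, 3 transitions and 3 transversions over 44 sites: P = 3/44 = 0.068182, Q = 3/44 = 0.068182.
d = −0.5·ln(0.795454) − 0.25·ln(0.863636) = −0.5·(-0.228842) − 0.25·(-0.146604) = 0.1511.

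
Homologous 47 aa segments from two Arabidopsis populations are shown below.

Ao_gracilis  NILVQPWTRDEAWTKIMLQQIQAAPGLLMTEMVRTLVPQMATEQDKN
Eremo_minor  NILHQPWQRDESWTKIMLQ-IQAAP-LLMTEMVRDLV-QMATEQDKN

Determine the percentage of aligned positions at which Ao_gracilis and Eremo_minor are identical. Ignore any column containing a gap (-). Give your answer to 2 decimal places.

Excluding the 3 gap columns leaves 44 comparable sites.
The sequences differ at positions 4 (V/H), 8 (T/Q), 12 (A/S), 35 (T/D).
40 of the 44 comparable sites match, so the percent identity is 40/44 × 100 = 90.91%.

90.91%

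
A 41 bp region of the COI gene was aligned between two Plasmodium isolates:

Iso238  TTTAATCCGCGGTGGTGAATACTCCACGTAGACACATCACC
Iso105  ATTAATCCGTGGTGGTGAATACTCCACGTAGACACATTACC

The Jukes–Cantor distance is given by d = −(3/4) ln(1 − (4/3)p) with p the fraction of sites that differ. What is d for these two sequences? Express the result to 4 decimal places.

Mismatches occur at site 1 (T/A), site 10 (C/T), site 38 (C/T).
p = 3/41 = 0.073171.
d = −0.75 · ln(1 − (4/3)·0.073171) = −0.75 · ln(0.902439) = −0.75 · (-0.102654) = 0.0770.

0.0770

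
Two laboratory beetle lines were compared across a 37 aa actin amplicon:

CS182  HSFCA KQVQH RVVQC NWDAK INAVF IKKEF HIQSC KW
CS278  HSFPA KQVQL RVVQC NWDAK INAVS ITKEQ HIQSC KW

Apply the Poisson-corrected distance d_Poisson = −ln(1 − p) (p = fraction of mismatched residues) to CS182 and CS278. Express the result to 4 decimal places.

0.1452

Mismatches occur at site 4 (C→P), site 10 (H→L), site 25 (F→S), site 27 (K→T), site 30 (F→Q).
p = 5/37 = 0.135135.
d = −ln(1 − 0.135135) = −ln(0.864865) = 0.1452.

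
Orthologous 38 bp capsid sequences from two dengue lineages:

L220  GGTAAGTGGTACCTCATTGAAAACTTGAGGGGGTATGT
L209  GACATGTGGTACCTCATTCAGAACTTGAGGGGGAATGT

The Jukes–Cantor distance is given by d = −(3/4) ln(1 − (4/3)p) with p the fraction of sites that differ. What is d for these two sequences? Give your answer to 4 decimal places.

0.1773

Mismatches occur at site 2 (G/A), site 3 (T/C), site 5 (A/T), site 19 (G/C), site 21 (A/G), site 34 (T/A).
p = 6/38 = 0.157895.
d = −0.75 · ln(1 − (4/3)·0.157895) = −0.75 · ln(0.789473) = −0.75 · (-0.236390) = 0.1773.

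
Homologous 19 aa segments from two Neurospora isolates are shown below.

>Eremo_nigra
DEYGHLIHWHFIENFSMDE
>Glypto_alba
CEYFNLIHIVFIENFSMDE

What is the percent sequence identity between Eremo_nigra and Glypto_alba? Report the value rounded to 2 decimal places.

Mismatches occur at site 1 (D→C), site 4 (G→F), site 5 (H→N), site 9 (W→I), site 10 (H→V).
14 of the 19 sites match, so the percent identity is 14/19 × 100 = 73.68%.

73.68%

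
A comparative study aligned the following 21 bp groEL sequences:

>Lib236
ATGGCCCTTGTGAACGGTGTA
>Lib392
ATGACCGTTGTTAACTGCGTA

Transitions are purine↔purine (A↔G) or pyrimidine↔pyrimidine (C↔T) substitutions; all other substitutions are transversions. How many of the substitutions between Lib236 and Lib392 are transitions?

The sequences differ at positions 4 (G/A, transition), 7 (C/G, transversion), 12 (G/T, transversion), 16 (G/T, transversion), 18 (T/C, transition).
Of the 5 differences, 2 transitions and 3 transversions, so the answer is 2.

2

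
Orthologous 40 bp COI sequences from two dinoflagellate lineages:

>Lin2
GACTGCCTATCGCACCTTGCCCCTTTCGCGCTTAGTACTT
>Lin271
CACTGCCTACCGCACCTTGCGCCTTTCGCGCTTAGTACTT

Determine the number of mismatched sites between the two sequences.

The sequences differ at positions 1 (G/C), 10 (T/C), 21 (C/G).
That gives 3 mismatches out of 40 aligned sites, so the Hamming distance is 3.

3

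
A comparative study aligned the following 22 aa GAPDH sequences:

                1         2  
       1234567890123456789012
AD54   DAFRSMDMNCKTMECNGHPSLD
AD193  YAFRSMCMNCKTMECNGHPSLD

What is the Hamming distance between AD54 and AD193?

The sequences differ at positions 1 (D/Y), 7 (D/C).
That gives 2 mismatches out of 22 aligned sites, so the Hamming distance is 2.

2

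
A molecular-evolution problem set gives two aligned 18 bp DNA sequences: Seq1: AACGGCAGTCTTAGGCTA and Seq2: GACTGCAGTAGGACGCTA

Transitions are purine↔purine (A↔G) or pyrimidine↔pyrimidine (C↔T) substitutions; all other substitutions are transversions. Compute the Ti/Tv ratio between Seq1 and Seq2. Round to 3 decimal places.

0.200

The sequences differ at positions 1 (A/G, transition), 4 (G/T, transversion), 10 (C/A, transversion), 11 (T/G, transversion), 12 (T/G, transversion), 14 (G/C, transversion).
Of the 6 differences, 1 transition and 5 transversions, so Ti/Tv = 1/5 = 0.200.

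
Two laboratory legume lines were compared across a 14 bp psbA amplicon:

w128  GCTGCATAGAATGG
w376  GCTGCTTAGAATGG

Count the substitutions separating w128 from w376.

A single mismatch occurs at site 6 (A↔T).
That gives 1 mismatch out of 14 aligned sites, so the Hamming distance is 1.

1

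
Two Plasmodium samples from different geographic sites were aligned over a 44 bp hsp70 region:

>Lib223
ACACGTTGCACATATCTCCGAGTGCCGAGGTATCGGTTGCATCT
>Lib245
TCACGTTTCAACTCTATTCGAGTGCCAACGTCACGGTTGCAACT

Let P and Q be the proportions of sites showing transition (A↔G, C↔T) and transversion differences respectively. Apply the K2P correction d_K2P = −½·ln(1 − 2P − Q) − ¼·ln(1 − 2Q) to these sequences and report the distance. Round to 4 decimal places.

Differing sites — 1:A/T (Tv); 8:G/T (Tv); 11:C/A (Tv); 12:A/C (Tv); 14:A/C (Tv); 16:C/A (Tv); 18:C/T (Ti); 27:G/A (Ti); 29:G/C (Tv); 32:A/C (Tv); 33:T/A (Tv); 42:T/A (Tv).
Of the 12 differences, 2 transitions and 10 transversions over 44 sites: P = 2/44 = 0.045455, Q = 10/44 = 0.227273.
d = −0.5·ln(0.681817) − 0.25·ln(0.545454) = −0.5·(-0.382994) − 0.25·(-0.606137) = 0.3430.

0.3430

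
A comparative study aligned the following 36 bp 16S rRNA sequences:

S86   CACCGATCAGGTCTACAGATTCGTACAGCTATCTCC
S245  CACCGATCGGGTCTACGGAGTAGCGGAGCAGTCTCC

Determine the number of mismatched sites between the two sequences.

Mismatches occur at site 9 (A→G), site 17 (A→G), site 20 (T→G), site 22 (C→A), site 24 (T→C), site 25 (A→G), site 26 (C→G), site 30 (T→A), site 31 (A→G).
That gives 9 mismatches out of 36 aligned sites, so the Hamming distance is 9.

9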